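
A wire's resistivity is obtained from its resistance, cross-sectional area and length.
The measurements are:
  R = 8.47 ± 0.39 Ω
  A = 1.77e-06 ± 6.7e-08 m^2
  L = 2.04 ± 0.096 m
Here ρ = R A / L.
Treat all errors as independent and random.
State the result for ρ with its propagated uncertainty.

ρ is a product of powers, so relative uncertainties combine in quadrature:
  (1·δR/R)² = (1×0.0460)² = 0.00212;  (1·δA/A)² = (1×0.0379)² = 0.00143;  (-1·δL/L)² = (-1×0.0471)² = 0.00221
δρ/ρ = √(0.00577) = 0.0759
ρ = 7.35e-06 Ω·m, so δρ = 0.0759 × 7.35e-06 = 5.58e-07 Ω·m.

(7.35 ± 0.558) × 10^-6 Ω·m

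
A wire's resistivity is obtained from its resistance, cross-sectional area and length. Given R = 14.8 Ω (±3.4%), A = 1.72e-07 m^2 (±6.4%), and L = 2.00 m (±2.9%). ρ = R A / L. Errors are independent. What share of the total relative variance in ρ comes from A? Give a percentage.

67.2%

(δρ/ρ)² = (1·δR/R)² + (1·δA/A)² + (-1·δL/L)²
  R term: (1×0.0340)² = 0.00116
  A term: (1×0.0640)² = 0.00410
  L term: (-1×0.0290)² = 0.000841
Total = 0.00609. Share from A = 0.00410/0.00609 = 0.672.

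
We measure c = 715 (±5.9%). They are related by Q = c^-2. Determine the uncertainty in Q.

Products/powers → add relative errors in quadrature, weighted by exponent:
  (-2·δc/c)² = (-2×0.0590)² = 0.0139
δQ/Q = √(0.0139) = 0.118
Q = 1.96e-06, so δQ = 0.118 × 1.96e-06 = 2.31e-07.

2.31e-07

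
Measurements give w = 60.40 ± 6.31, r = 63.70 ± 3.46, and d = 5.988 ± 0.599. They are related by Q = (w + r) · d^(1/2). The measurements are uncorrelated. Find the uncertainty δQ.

Let u = w + r = 124.1. δu = √(δw² + δr²) = √(39.8 + 12.0) = 7.20, so δu/u = 0.0580.
Q is then a monomial in u, d:
δQ/Q = √((δu/u)² + (½·δd/d)²) = √(0.00336 + 0.00250) = 0.0766
Q = 303.7, so δQ = 0.0766 × 303.7 = 23.3.

23.3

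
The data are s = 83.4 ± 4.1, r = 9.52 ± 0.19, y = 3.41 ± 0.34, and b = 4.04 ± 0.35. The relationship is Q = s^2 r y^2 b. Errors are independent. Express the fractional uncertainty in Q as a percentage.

Since Q is a product/quotient, work with relative uncertainties:
  (2·δs/s)² = (2×0.0492)² = 0.00967;  (1·δr/r)² = (1×0.0200)² = 0.000398;  (2·δy/y)² = (2×0.0997)² = 0.0398;  (1·δb/b)² = (1×0.0866)² = 0.00751
δQ/Q = √(0.0573) = 0.239

23.9%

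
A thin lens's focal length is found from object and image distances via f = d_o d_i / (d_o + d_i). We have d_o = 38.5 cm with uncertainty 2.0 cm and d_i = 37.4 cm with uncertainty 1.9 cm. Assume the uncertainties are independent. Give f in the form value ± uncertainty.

∂f/∂d_o = (d_i/(d_o+d_i))² = 0.243;  ∂f/∂d_i = (d_o/(d_o+d_i))² = 0.257
δf = √((∂f/∂d_o · δd_o)² + (∂f/∂d_i · δd_i)²) = √(0.236 + 0.239) = 0.689 cm
f = 19.0 cm.

19.0 ± 0.689 cm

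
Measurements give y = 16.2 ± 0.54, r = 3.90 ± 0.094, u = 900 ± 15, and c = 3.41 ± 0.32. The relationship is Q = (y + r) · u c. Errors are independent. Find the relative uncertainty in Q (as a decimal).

0.0991

Let w = y + r = 20.1. δw = √(δy² + δr²) = √(0.292 + 0.00884) = 0.548, so δw/w = 0.0273.
Q is then a monomial in w, u, c:
δQ/Q = √((δw/w)² + (1·δu/u)² + (1·δc/c)²) = √(0.000744 + 0.000278 + 0.00881) = 0.0991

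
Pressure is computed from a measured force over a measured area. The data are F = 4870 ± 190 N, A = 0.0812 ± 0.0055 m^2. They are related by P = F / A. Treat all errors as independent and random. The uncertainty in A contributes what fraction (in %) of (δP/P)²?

75.1%

(δP/P)² = (1·δF/F)² + (-1·δA/A)²
  F term: (1×0.0390)² = 0.00152
  A term: (-1×0.0677)² = 0.00459
Total = 0.00611. Share from A = 0.00459/0.00611 = 0.751.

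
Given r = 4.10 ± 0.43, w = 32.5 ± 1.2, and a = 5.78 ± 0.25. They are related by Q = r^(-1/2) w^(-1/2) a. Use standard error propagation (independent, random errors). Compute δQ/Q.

0.0704

Q is a product of powers, so relative uncertainties combine in quadrature:
  (−½·δr/r)² = (-0.5×0.105)² = 0.00275;  (−½·δw/w)² = (-0.5×0.0369)² = 0.000341;  (1·δa/a)² = (1×0.0433)² = 0.00187
δQ/Q = √(0.00496) = 0.0704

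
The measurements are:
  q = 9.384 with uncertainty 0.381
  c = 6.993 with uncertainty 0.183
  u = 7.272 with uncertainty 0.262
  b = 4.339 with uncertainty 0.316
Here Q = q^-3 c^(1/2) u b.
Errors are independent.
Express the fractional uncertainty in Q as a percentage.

Relative error in a monomial: (δQ/Q)² = Σ (nᵢ · δxᵢ/xᵢ)².
  (-3·δq/q)² = (-3×0.0406)² = 0.0148;  (½·δc/c)² = (0.5×0.0262)² = 0.000171;  (1·δu/u)² = (1×0.0360)² = 0.00130;  (1·δb/b)² = (1×0.0728)² = 0.00530
δQ/Q = √(0.0216) = 0.147

14.7%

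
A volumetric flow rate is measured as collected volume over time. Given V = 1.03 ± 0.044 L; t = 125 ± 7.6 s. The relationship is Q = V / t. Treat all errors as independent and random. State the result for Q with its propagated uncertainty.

Products/powers → add relative errors in quadrature, weighted by exponent:
  (1·δV/V)² = (1×0.0427)² = 0.00182;  (-1·δt/t)² = (-1×0.0608)² = 0.00370
δQ/Q = √(0.00552) = 0.0743
Q = 0.00824 L/s, so δQ = 0.0743 × 0.00824 = 0.000612 L/s.

0.00824 ± 0.000612 L/s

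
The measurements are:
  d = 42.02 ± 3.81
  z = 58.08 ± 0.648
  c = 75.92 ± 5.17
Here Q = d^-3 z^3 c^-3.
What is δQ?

Each factor contributes (exponent × relative error)² to (δQ/Q)²:
  (-3·δd/d)² = (-3×0.0907)² = 0.0740;  (3·δz/z)² = (3×0.0112)² = 0.00112;  (-3·δc/c)² = (-3×0.0681)² = 0.0417
δQ/Q = √(0.117) = 0.342
Q = 6.035e-06, so δQ = 0.342 × 6.035e-06 = 2.06e-06.

2.06e-06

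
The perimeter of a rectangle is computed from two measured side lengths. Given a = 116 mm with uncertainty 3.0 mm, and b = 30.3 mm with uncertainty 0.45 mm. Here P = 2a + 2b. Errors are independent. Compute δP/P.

0.0207

Absolute uncertainties add in quadrature for a linear combination:
  (2·δa)² = 36.0;  (2·δb)² = 0.810
δP = √(36.8) = 6.07 mm
P = 293 mm, so δP/P = 6.07/293 = 0.0207.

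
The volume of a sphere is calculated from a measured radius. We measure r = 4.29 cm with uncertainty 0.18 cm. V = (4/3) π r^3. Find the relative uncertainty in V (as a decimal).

V ∝ r^3, so δV/V = |3| · δr/r = 3 × 0.0420 = 0.126.

0.126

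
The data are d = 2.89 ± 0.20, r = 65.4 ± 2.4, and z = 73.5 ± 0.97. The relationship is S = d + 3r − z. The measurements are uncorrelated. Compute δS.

7.27

S is a linear combination, so absolute uncertainties add in quadrature:
  (δd)² = 0.0400;  (3·δr)² = 51.8;  (δz)² = 0.941
δS = √(52.8) = 7.27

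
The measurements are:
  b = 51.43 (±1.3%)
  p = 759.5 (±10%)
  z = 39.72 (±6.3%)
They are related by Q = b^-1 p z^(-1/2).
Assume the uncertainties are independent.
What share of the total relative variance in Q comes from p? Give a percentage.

89.6%

(δQ/Q)² = (-1·δb/b)² + (1·δp/p)² + (−½·δz/z)²
  b term: (-1×0.0130)² = 0.000169
  p term: (1×0.100)² = 0.0100
  z term: (-0.5×0.0630)² = 0.000992
Total = 0.0112. Share from p = 0.0100/0.0112 = 0.896.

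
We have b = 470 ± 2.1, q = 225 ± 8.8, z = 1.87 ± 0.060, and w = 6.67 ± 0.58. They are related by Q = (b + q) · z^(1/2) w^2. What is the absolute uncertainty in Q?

Let u = b + q = 695. δu = √(δb² + δq²) = √(4.41 + 77.4) = 9.05, so δu/u = 0.0130.
Q is then a monomial in u, z, w:
δQ/Q = √((δu/u)² + (½·δz/z)² + (2·δw/w)²) = √(0.000169 + 0.000257 + 0.0302) = 0.175
Q = 42300, so δQ = 0.175 × 42300 = 7410.

7410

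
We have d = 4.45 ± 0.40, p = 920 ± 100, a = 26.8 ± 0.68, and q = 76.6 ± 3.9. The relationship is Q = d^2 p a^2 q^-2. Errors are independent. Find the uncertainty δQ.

Products/powers → add relative errors in quadrature, weighted by exponent:
  (2·δd/d)² = (2×0.0899)² = 0.0323;  (1·δp/p)² = (1×0.109)² = 0.0118;  (2·δa/a)² = (2×0.0254)² = 0.00258;  (-2·δq/q)² = (-2×0.0509)² = 0.0104
δQ/Q = √(0.0571) = 0.239
Q = 2230, so δQ = 0.239 × 2230 = 533.

533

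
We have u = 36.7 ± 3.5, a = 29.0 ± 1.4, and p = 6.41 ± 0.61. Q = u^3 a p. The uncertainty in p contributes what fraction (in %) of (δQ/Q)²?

9.71%

(δQ/Q)² = (3·δu/u)² + (1·δa/a)² + (1·δp/p)²
  u term: (3×0.0954)² = 0.0819
  a term: (1×0.0483)² = 0.00233
  p term: (1×0.0952)² = 0.00906
Total = 0.0932. Share from p = 0.00906/0.0932 = 0.0971.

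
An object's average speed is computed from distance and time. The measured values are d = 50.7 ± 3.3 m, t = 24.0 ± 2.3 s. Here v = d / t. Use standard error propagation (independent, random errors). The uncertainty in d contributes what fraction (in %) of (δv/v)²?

(δv/v)² = (1·δd/d)² + (-1·δt/t)²
  d term: (1×0.0651)² = 0.00424
  t term: (-1×0.0958)² = 0.00918
Total = 0.0134. Share from d = 0.00424/0.0134 = 0.316.

31.6%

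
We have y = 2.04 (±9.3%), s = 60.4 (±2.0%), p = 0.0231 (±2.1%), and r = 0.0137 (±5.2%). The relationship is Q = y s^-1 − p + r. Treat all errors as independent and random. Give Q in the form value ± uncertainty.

0.0244 ± 0.00333

Let w = y·s^-1 = 0.0338. δw/w = √((1·δy/y)² + (-1·δs/s)²) = √(0.00865 + 0.000400) = 0.0951, so δw = 0.00321.
Q = w − p + r: δQ = √(δw² + δp² + δr²) = √(1.03e-05 + 2.35e-07 + 5.08e-07) = 0.00333
Q = 0.0244.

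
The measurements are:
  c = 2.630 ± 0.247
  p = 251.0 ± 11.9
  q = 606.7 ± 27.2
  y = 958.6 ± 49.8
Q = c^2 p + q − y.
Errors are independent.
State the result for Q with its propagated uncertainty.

1384 ± 341

Let w = c^2·p = 1736. δw/w = √((2·δc/c)² + (1·δp/p)²) = √(0.0353 + 0.00225) = 0.194, so δw = 336.
Q = w + q − y: δQ = √(δw² + δq² + δy²) = √(1.13e+05 + 740 + 2480) = 341
Q = 1384.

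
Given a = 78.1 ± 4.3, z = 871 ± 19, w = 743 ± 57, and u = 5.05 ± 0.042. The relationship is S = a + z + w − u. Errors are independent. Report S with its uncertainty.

Each term contributes (cᵢ δxᵢ)² to (δS)²:
  (δa)² = 18.5;  (δz)² = 361;  (δw)² = 3250;  (δu)² = 0.00176
δS = √(3630) = 60.2
S = 1690.

1690 ± 60.2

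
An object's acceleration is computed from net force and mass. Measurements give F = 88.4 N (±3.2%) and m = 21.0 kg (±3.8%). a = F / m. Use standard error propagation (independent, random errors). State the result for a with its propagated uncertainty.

4.21 ± 0.209 m/s^2

Relative error in a monomial: (δa/a)² = Σ (nᵢ · δxᵢ/xᵢ)².
  (1·δF/F)² = (1×0.0320)² = 0.00102;  (-1·δm/m)² = (-1×0.0380)² = 0.00144
δa/a = √(0.00247) = 0.0497
a = 4.21 m/s^2, so δa = 0.0497 × 4.21 = 0.209 m/s^2.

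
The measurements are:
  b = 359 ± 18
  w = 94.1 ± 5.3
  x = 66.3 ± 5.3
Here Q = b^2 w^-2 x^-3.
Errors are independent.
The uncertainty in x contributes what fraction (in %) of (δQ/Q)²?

(δQ/Q)² = (2·δb/b)² + (-2·δw/w)² + (-3·δx/x)²
  b term: (2×0.0501)² = 0.0101
  w term: (-2×0.0563)² = 0.0127
  x term: (-3×0.0799)² = 0.0575
Total = 0.0803. Share from x = 0.0575/0.0803 = 0.717.

71.7%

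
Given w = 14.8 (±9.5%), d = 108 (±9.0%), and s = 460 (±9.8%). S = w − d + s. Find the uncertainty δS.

46.1

S is a linear combination, so absolute uncertainties add in quadrature:
  (δw)² = 1.98;  (δd)² = 94.5;  (δs)² = 2030
δS = √(2130) = 46.1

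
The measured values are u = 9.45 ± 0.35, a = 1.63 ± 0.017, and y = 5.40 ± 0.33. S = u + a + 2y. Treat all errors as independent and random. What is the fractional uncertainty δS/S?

S is a linear combination, so absolute uncertainties add in quadrature:
  (δu)² = 0.122;  (δa)² = 0.000289;  (2·δy)² = 0.436
δS = √(0.558) = 0.747
S = 21.9, so δS/S = 0.747/21.9 = 0.0342.

0.0342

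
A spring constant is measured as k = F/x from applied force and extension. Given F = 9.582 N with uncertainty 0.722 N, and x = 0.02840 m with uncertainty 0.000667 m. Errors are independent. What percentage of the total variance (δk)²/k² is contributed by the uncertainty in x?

8.85%

(δk/k)² = (1·δF/F)² + (-1·δx/x)²
  F term: (1×0.0753)² = 0.00568
  x term: (-1×0.0235)² = 0.000552
Total = 0.00623. Share from x = 0.000552/0.00623 = 0.0885.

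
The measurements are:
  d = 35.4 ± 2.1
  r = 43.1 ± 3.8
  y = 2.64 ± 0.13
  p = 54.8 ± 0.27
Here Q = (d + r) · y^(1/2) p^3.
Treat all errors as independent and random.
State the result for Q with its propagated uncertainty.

Let u = d + r = 78.5. δu = √(δd² + δr²) = √(4.41 + 14.4) = 4.34, so δu/u = 0.0553.
Q is then a monomial in u, y, p:
δQ/Q = √((δu/u)² + (½·δy/y)² + (3·δp/p)²) = √(0.00306 + 0.000606 + 0.000218) = 0.0623
Q = 2.1e+07, so δQ = 0.0623 × 2.1e+07 = 1.31e+06.

(2.10 ± 0.131) × 10^7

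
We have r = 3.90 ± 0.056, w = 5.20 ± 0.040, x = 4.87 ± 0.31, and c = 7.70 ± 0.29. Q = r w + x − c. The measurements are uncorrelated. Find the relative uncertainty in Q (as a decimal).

Let p = r·w = 20.3. δp/p = √((1·δr/r)² + (1·δw/w)²) = √(0.000206 + 5.92e-05) = 0.0163, so δp = 0.330.
Q = p + x − c: δQ = √(δp² + δx² + δc²) = √(0.109 + 0.0961 + 0.0841) = 0.538
Q = 17.5, so δQ/Q = 0.538/17.5 = 0.0308.

0.0308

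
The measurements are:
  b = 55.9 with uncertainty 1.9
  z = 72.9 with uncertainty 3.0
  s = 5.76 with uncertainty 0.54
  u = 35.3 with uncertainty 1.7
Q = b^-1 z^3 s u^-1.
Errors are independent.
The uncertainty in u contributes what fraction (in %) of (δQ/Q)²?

(δQ/Q)² = (-1·δb/b)² + (3·δz/z)² + (1·δs/s)² + (-1·δu/u)²
  b term: (-1×0.0340)² = 0.00116
  z term: (3×0.0412)² = 0.0152
  s term: (1×0.0938)² = 0.00879
  u term: (-1×0.0482)² = 0.00232
Total = 0.0275. Share from u = 0.00232/0.0275 = 0.0843.

8.43%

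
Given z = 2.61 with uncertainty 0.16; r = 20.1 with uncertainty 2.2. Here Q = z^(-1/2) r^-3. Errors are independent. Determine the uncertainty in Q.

Each factor contributes (exponent × relative error)² to (δQ/Q)²:
  (−½·δz/z)² = (-0.5×0.0613)² = 0.000940;  (-3·δr/r)² = (-3×0.109)² = 0.108
δQ/Q = √(0.109) = 0.330
Q = 7.62e-05, so δQ = 0.330 × 7.62e-05 = 2.51e-05.

2.51e-05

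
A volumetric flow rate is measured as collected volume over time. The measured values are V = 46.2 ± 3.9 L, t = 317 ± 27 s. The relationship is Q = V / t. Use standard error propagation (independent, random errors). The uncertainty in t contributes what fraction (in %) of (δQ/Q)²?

50.4%

(δQ/Q)² = (1·δV/V)² + (-1·δt/t)²
  V term: (1×0.0844)² = 0.00713
  t term: (-1×0.0852)² = 0.00725
Total = 0.0144. Share from t = 0.00725/0.0144 = 0.504.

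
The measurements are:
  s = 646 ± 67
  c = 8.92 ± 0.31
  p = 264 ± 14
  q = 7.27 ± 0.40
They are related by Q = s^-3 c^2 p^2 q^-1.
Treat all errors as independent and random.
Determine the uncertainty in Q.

0.000963

Products/powers → add relative errors in quadrature, weighted by exponent:
  (-3·δs/s)² = (-3×0.104)² = 0.0968;  (2·δc/c)² = (2×0.0348)² = 0.00483;  (2·δp/p)² = (2×0.0530)² = 0.0112;  (-1·δq/q)² = (-1×0.0550)² = 0.00303
δQ/Q = √(0.116) = 0.340
Q = 0.00283, so δQ = 0.340 × 0.00283 = 0.000963.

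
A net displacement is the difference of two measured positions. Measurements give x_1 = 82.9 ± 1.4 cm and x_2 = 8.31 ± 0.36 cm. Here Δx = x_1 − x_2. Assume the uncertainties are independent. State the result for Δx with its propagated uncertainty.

Each term contributes (cᵢ δxᵢ)² to (δΔx)²:
  (δx_1)² = 1.96;  (δx_2)² = 0.130
δΔx = √(2.09) = 1.45 cm
Δx = 74.6 cm.

74.6 ± 1.45 cm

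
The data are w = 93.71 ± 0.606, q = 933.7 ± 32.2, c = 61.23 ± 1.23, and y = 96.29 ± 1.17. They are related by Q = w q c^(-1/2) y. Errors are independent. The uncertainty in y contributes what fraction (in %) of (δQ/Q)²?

(δQ/Q)² = (1·δw/w)² + (1·δq/q)² + (−½·δc/c)² + (1·δy/y)²
  w term: (1×0.00647)² = 4.18e-05
  q term: (1×0.0345)² = 0.00119
  c term: (-0.5×0.0201)² = 0.000101
  y term: (1×0.0122)² = 0.000148
Total = 0.00148. Share from y = 0.000148/0.00148 = 0.0998.

9.98%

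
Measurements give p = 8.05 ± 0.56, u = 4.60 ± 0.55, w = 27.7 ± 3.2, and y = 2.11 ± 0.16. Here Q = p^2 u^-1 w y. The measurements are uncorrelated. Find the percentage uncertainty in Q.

23.0%

Relative error in a monomial: (δQ/Q)² = Σ (nᵢ · δxᵢ/xᵢ)².
  (2·δp/p)² = (2×0.0696)² = 0.0194;  (-1·δu/u)² = (-1×0.120)² = 0.0143;  (1·δw/w)² = (1×0.116)² = 0.0133;  (1·δy/y)² = (1×0.0758)² = 0.00575
δQ/Q = √(0.0527) = 0.230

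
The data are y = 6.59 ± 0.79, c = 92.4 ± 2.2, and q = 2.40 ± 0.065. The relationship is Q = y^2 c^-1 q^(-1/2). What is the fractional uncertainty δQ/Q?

0.241

For a monomial Q ∝ y^2, c^-1, q^(-1/2), fractional errors add in quadrature:
  (2·δy/y)² = (2×0.120)² = 0.0575;  (-1·δc/c)² = (-1×0.0238)² = 0.000567;  (−½·δq/q)² = (-0.5×0.0271)² = 0.000183
δQ/Q = √(0.0582) = 0.241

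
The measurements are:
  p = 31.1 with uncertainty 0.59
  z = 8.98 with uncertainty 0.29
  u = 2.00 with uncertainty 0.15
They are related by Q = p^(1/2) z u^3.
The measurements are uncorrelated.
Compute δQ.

Each factor contributes (exponent × relative error)² to (δQ/Q)²:
  (½·δp/p)² = (0.5×0.0190)² = 9e-05;  (1·δz/z)² = (1×0.0323)² = 0.00104;  (3·δu/u)² = (3×0.0750)² = 0.0506
δQ/Q = √(0.0518) = 0.228
Q = 401, so δQ = 0.228 × 401 = 91.1.

91.1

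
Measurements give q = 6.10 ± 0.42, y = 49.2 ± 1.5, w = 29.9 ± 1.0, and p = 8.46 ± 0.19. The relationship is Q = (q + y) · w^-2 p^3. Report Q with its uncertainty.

37.5 ± 3.71

Let u = q + y = 55.3. δu = √(δq² + δy²) = √(0.176 + 2.25) = 1.56, so δu/u = 0.0282.
Q is then a monomial in u, w, p:
δQ/Q = √((δu/u)² + (-2·δw/w)² + (3·δp/p)²) = √(0.000793 + 0.00447 + 0.00454) = 0.0990
Q = 37.5, so δQ = 0.0990 × 37.5 = 3.71.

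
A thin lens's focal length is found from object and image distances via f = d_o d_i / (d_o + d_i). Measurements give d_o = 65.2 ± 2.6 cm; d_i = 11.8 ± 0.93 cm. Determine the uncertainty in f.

0.670 cm

∂f/∂d_o = (d_i/(d_o+d_i))² = 0.0235;  ∂f/∂d_i = (d_o/(d_o+d_i))² = 0.717
δf = √((∂f/∂d_o · δd_o)² + (∂f/∂d_i · δd_i)²) = √(0.00373 + 0.445) = 0.670 cm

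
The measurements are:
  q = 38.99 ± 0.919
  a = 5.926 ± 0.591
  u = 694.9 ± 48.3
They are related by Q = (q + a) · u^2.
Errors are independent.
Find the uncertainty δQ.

Let w = q + a = 44.92. δw = √(δq² + δa²) = √(0.845 + 0.349) = 1.09, so δw/w = 0.0243.
Q is then a monomial in w, u:
δQ/Q = √((δw/w)² + (2·δu/u)²) = √(0.000592 + 0.0193) = 0.141
Q = 2.169e+07, so δQ = 0.141 × 2.169e+07 = 3.06e+06.

3.06e+06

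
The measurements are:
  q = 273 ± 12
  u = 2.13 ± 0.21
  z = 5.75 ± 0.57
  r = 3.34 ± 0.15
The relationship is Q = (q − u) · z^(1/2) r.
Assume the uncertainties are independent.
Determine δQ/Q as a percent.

8.02%

Let w = q − u = 271. δw = √(δq² + δu²) = √(144 + 0.0441) = 12.0, so δw/w = 0.0443.
Q is then a monomial in w, z, r:
δQ/Q = √((δw/w)² + (½·δz/z)² + (1·δr/r)²) = √(0.00196 + 0.00246 + 0.00202) = 0.0802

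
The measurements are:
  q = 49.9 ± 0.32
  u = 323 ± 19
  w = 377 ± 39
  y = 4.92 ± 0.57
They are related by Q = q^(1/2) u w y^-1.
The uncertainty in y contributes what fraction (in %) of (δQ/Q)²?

48.6%

(δQ/Q)² = (½·δq/q)² + (1·δu/u)² + (1·δw/w)² + (-1·δy/y)²
  q term: (0.5×0.00641)² = 1.03e-05
  u term: (1×0.0588)² = 0.00346
  w term: (1×0.103)² = 0.0107
  y term: (-1×0.116)² = 0.0134
Total = 0.0276. Share from y = 0.0134/0.0276 = 0.486.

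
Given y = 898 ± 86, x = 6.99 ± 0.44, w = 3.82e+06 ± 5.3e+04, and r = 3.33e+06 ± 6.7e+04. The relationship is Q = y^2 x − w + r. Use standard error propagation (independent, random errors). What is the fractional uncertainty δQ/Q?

Let p = y^2·x = 5.64e+06. δp/p = √((2·δy/y)² + (1·δx/x)²) = √(0.0367 + 0.00396) = 0.202, so δp = 1.14e+06.
Q = p − w + r: δQ = √(δp² + δw² + δr²) = √(1.29e+12 + 2.81e+09 + 4.49e+09) = 1.14e+06
Q = 5.15e+06, so δQ/Q = 1.14e+06/5.15e+06 = 0.221.

0.221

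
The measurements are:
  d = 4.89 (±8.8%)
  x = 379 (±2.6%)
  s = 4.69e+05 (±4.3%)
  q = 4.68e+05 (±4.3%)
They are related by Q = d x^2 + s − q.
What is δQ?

77200

Let p = d·x^2 = 7.02e+05. δp/p = √((1·δd/d)² + (2·δx/x)²) = √(0.00774 + 0.00270) = 0.102, so δp = 71800.
Q = p + s − q: δQ = √(δp² + δs² + δq²) = √(5.15e+09 + 4.07e+08 + 4.05e+08) = 77200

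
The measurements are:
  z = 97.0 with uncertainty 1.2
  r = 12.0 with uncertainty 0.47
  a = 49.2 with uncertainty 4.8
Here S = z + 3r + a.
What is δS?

5.14

For a sum/difference, combine absolute errors in quadrature:
  (δz)² = 1.44;  (3·δr)² = 1.99;  (δa)² = 23.0
δS = √(26.5) = 5.14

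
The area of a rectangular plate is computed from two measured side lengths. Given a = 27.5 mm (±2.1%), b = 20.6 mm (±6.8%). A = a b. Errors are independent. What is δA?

40.3 mm^2

Each factor contributes (exponent × relative error)² to (δA/A)²:
  (1·δa/a)² = (1×0.0210)² = 0.000441;  (1·δb/b)² = (1×0.0680)² = 0.00462
δA/A = √(0.00507) = 0.0712
A = 566 mm^2, so δA = 0.0712 × 566 = 40.3 mm^2.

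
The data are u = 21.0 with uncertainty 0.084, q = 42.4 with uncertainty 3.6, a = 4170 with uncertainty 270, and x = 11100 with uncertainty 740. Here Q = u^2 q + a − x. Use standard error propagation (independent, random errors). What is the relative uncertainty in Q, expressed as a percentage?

15.1%

Let p = u^2·q = 18700. δp/p = √((2·δu/u)² + (1·δq/q)²) = √(6.4e-05 + 0.00721) = 0.0853, so δp = 1590.
Q = p + a − x: δQ = √(δp² + δa² + δx²) = √(2.54e+06 + 72900 + 5.48e+05) = 1780
Q = 11800, so δQ/Q = 1780/11800 = 0.151.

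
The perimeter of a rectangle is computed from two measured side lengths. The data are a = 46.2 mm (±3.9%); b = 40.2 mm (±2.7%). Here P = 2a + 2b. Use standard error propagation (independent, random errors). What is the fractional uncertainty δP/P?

0.0243

P is a linear combination, so absolute uncertainties add in quadrature:
  (2·δa)² = 13.0;  (2·δb)² = 4.71
δP = √(17.7) = 4.21 mm
P = 173 mm, so δP/P = 4.21/173 = 0.0243.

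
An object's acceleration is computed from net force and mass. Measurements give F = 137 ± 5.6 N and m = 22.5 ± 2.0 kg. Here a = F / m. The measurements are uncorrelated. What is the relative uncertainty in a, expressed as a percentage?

Each factor contributes (exponent × relative error)² to (δa/a)²:
  (1·δF/F)² = (1×0.0409)² = 0.00167;  (-1·δm/m)² = (-1×0.0889)² = 0.00790
δa/a = √(0.00957) = 0.0978

9.78%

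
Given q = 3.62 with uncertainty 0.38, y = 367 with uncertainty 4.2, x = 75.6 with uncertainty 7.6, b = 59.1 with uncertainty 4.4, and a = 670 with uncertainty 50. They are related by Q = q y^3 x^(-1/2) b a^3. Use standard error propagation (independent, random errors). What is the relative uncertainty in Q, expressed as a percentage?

Products/powers → add relative errors in quadrature, weighted by exponent:
  (1·δq/q)² = (1×0.105)² = 0.0110;  (3·δy/y)² = (3×0.0114)² = 0.00118;  (−½·δx/x)² = (-0.5×0.101)² = 0.00253;  (1·δb/b)² = (1×0.0745)² = 0.00554;  (3·δa/a)² = (3×0.0746)² = 0.0501
δQ/Q = √(0.0704) = 0.265

26.5%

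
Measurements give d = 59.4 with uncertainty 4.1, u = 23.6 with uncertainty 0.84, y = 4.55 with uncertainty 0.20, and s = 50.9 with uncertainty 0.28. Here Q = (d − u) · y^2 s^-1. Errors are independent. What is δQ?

Let w = d − u = 35.8. δw = √(δd² + δu²) = √(16.8 + 0.706) = 4.19, so δw/w = 0.117.
Q is then a monomial in w, y, s:
δQ/Q = √((δw/w)² + (2·δy/y)² + (-1·δs/s)²) = √(0.0137 + 0.00773 + 3.03e-05) = 0.146
Q = 14.6, so δQ = 0.146 × 14.6 = 2.13.

2.13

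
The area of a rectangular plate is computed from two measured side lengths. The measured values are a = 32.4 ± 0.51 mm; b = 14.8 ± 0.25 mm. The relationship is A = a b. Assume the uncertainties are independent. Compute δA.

Relative error in a monomial: (δA/A)² = Σ (nᵢ · δxᵢ/xᵢ)².
  (1·δa/a)² = (1×0.0157)² = 0.000248;  (1·δb/b)² = (1×0.0169)² = 0.000285
δA/A = √(0.000533) = 0.0231
A = 480 mm^2, so δA = 0.0231 × 480 = 11.1 mm^2.

11.1 mm^2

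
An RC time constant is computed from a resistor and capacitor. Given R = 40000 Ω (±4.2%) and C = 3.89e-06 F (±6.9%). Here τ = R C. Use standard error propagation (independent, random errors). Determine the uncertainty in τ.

0.0126 s

τ is a product of powers, so relative uncertainties combine in quadrature:
  (1·δR/R)² = (1×0.0420)² = 0.00176;  (1·δC/C)² = (1×0.0690)² = 0.00476
δτ/τ = √(0.00653) = 0.0808
τ = 0.156 s, so δτ = 0.0808 × 0.156 = 0.0126 s.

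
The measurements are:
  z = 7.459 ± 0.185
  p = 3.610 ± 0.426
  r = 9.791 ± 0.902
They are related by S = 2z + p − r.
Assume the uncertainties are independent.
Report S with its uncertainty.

S is a linear combination, so absolute uncertainties add in quadrature:
  (2·δz)² = 0.137;  (δp)² = 0.181;  (δr)² = 0.814
δS = √(1.13) = 1.06
S = 8.737.

8.737 ± 1.06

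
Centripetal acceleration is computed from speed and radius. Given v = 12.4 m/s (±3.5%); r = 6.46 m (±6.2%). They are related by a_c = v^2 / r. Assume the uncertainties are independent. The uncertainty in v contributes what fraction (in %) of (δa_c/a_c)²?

56.0%

(δa_c/a_c)² = (2·δv/v)² + (-1·δr/r)²
  v term: (2×0.0350)² = 0.00490
  r term: (-1×0.0620)² = 0.00384
Total = 0.00874. Share from v = 0.00490/0.00874 = 0.560.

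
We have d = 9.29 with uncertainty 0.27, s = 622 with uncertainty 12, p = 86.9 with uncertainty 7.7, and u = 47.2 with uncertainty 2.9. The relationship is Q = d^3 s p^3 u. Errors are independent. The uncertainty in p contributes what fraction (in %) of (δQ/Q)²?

85.7%

(δQ/Q)² = (3·δd/d)² + (1·δs/s)² + (3·δp/p)² + (1·δu/u)²
  d term: (3×0.0291)² = 0.00760
  s term: (1×0.0193)² = 0.000372
  p term: (3×0.0886)² = 0.0707
  u term: (1×0.0614)² = 0.00377
Total = 0.0824. Share from p = 0.0707/0.0824 = 0.857.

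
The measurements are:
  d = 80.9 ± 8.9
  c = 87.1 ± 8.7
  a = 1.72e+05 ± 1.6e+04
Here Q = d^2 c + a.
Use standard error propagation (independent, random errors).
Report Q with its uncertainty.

Let p = d^2·c = 5.7e+05. δp/p = √((2·δd/d)² + (1·δc/c)²) = √(0.0484 + 0.00998) = 0.242, so δp = 1.38e+05.
Q = p + a: δQ = √(δp² + δa²) = √(1.9e+10 + 2.56e+08) = 1.39e+05
Q = 7.42e+05.

(7.42 ± 1.39) × 10^5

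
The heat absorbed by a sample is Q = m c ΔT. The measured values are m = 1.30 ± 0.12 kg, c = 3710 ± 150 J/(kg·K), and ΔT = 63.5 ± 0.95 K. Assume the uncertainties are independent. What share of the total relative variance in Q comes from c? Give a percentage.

(δQ/Q)² = (1·δm/m)² + (1·δc/c)² + (1·δΔT/ΔT)²
  m term: (1×0.0923)² = 0.00852
  c term: (1×0.0404)² = 0.00163
  ΔT term: (1×0.0150)² = 0.000224
Total = 0.0104. Share from c = 0.00163/0.0104 = 0.157.

15.7%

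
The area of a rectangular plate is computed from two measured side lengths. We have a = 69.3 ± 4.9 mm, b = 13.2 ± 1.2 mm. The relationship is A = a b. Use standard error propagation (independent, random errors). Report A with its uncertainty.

Relative error in a monomial: (δA/A)² = Σ (nᵢ · δxᵢ/xᵢ)².
  (1·δa/a)² = (1×0.0707)² = 0.00500;  (1·δb/b)² = (1×0.0909)² = 0.00826
δA/A = √(0.0133) = 0.115
A = 915 mm^2, so δA = 0.115 × 915 = 105 mm^2.

915 ± 105 mm^2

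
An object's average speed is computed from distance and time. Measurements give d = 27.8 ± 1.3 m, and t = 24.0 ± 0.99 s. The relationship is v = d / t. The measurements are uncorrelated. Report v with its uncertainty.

Each factor contributes (exponent × relative error)² to (δv/v)²:
  (1·δd/d)² = (1×0.0468)² = 0.00219;  (-1·δt/t)² = (-1×0.0413)² = 0.00170
δv/v = √(0.00389) = 0.0624
v = 1.16 m/s, so δv = 0.0624 × 1.16 = 0.0722 m/s.

1.16 ± 0.0722 m/s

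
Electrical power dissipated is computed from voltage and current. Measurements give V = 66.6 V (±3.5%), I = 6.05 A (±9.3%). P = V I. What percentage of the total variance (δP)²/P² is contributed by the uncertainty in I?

(δP/P)² = (1·δV/V)² + (1·δI/I)²
  V term: (1×0.0350)² = 0.00123
  I term: (1×0.0930)² = 0.00865
Total = 0.00987. Share from I = 0.00865/0.00987 = 0.876.

87.6%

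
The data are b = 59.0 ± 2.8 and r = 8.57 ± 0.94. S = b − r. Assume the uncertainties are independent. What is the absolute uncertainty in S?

2.95

Absolute uncertainties add in quadrature for a linear combination:
  (δb)² = 7.84;  (δr)² = 0.884
δS = √(8.72) = 2.95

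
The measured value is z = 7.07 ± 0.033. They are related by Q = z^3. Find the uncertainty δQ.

Q ∝ z^3, so δQ/Q = |3| · δz/z = 3 × 0.00467 = 0.0140.
Q = 353, so δQ = 0.0140 × 353 = 4.95.

4.95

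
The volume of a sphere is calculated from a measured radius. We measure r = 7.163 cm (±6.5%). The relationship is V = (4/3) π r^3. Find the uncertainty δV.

300 cm^3

Relative error in a monomial: (δV/V)² = Σ (nᵢ · δxᵢ/xᵢ)².
  (3·δr/r)² = (3×0.0650)² = 0.0380
δV/V = √(0.0380) = 0.195
V = 1539 cm^3, so δV = 0.195 × 1539 = 300 cm^3.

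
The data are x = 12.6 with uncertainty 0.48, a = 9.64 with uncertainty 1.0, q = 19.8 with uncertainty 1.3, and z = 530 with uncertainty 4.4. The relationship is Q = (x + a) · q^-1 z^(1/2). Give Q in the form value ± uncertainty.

Let u = x + a = 22.2. δu = √(δx² + δa²) = √(0.230 + 1.00) = 1.11, so δu/u = 0.0499.
Q is then a monomial in u, q, z:
δQ/Q = √((δu/u)² + (-1·δq/q)² + (½·δz/z)²) = √(0.00249 + 0.00431 + 1.72e-05) = 0.0826
Q = 25.9, so δQ = 0.0826 × 25.9 = 2.13.

25.9 ± 2.13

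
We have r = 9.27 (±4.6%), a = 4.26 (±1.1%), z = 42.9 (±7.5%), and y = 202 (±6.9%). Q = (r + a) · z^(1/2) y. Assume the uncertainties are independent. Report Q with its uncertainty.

17900 ± 1520

Let u = r + a = 13.5. δu = √(δr² + δa²) = √(0.182 + 0.00220) = 0.429, so δu/u = 0.0317.
Q is then a monomial in u, z, y:
δQ/Q = √((δu/u)² + (½·δz/z)² + (1·δy/y)²) = √(0.00101 + 0.00141 + 0.00476) = 0.0847
Q = 17900, so δQ = 0.0847 × 17900 = 1520.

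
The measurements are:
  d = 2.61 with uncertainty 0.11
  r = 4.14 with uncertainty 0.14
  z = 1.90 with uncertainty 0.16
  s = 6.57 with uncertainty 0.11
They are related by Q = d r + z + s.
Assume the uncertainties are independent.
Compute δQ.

Let p = d·r = 10.8. δp/p = √((1·δd/d)² + (1·δr/r)²) = √(0.00178 + 0.00114) = 0.0540, so δp = 0.584.
Q = p + z + s: δQ = √(δp² + δz² + δs²) = √(0.341 + 0.0256 + 0.0121) = 0.615

0.615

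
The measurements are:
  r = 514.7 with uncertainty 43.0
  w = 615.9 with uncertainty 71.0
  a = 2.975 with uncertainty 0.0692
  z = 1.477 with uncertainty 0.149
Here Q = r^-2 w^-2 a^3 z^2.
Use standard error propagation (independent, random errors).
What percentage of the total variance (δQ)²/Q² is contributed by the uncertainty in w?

(δQ/Q)² = (-2·δr/r)² + (-2·δw/w)² + (3·δa/a)² + (2·δz/z)²
  r term: (-2×0.0835)² = 0.0279
  w term: (-2×0.115)² = 0.0532
  a term: (3×0.0233)² = 0.00487
  z term: (2×0.101)² = 0.0407
Total = 0.127. Share from w = 0.0532/0.127 = 0.420.

42.0%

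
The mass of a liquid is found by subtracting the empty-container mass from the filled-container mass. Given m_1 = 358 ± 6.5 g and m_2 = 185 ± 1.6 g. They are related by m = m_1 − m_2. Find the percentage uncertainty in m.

3.87%

Absolute uncertainties add in quadrature for a linear combination:
  (δm_1)² = 42.2;  (δm_2)² = 2.56
δm = √(44.8) = 6.69 g
m = 173 g, so δm/m = 6.69/173 = 0.0387.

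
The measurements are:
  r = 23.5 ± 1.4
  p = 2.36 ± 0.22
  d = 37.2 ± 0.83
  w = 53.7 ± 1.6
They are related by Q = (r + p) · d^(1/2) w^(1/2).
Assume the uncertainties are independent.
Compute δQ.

66.9

Let u = r + p = 25.9. δu = √(δr² + δp²) = √(1.96 + 0.0484) = 1.42, so δu/u = 0.0548.
Q is then a monomial in u, d, w:
δQ/Q = √((δu/u)² + (½·δd/d)² + (½·δw/w)²) = √(0.00300 + 0.000124 + 0.000222) = 0.0579
Q = 1160, so δQ = 0.0579 × 1160 = 66.9.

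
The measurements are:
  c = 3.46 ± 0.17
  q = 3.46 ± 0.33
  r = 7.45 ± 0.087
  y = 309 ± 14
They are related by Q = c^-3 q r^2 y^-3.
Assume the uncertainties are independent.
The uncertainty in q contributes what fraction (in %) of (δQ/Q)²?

18.3%

(δQ/Q)² = (-3·δc/c)² + (1·δq/q)² + (2·δr/r)² + (-3·δy/y)²
  c term: (-3×0.0491)² = 0.0217
  q term: (1×0.0954)² = 0.00910
  r term: (2×0.0117)² = 0.000545
  y term: (-3×0.0453)² = 0.0185
Total = 0.0498. Share from q = 0.00910/0.0498 = 0.183.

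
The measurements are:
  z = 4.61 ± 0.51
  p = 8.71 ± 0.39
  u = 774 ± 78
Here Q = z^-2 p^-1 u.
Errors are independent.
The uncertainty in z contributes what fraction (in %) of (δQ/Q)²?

80.1%

(δQ/Q)² = (-2·δz/z)² + (-1·δp/p)² + (1·δu/u)²
  z term: (-2×0.111)² = 0.0490
  p term: (-1×0.0448)² = 0.00200
  u term: (1×0.101)² = 0.0102
Total = 0.0611. Share from z = 0.0490/0.0611 = 0.801.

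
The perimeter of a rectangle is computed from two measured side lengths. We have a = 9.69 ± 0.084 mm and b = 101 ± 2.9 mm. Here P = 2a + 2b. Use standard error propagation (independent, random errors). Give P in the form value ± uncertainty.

221 ± 5.80 mm

Absolute uncertainties add in quadrature for a linear combination:
  (2·δa)² = 0.0282;  (2·δb)² = 33.6
δP = √(33.7) = 5.80 mm
P = 221 mm.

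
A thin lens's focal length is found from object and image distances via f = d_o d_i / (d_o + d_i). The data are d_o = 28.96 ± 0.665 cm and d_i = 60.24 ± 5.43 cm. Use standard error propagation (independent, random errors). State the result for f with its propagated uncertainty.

∂f/∂d_o = (d_i/(d_o+d_i))² = 0.456;  ∂f/∂d_i = (d_o/(d_o+d_i))² = 0.105
δf = √((∂f/∂d_o · δd_o)² + (∂f/∂d_i · δd_i)²) = √(0.0920 + 0.328) = 0.648 cm
f = 19.56 cm.

19.56 ± 0.648 cm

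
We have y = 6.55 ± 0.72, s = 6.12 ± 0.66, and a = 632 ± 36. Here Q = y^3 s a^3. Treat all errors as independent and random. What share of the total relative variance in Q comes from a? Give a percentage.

19.5%

(δQ/Q)² = (3·δy/y)² + (1·δs/s)² + (3·δa/a)²
  y term: (3×0.110)² = 0.109
  s term: (1×0.108)² = 0.0116
  a term: (3×0.0570)² = 0.0292
Total = 0.150. Share from a = 0.0292/0.150 = 0.195.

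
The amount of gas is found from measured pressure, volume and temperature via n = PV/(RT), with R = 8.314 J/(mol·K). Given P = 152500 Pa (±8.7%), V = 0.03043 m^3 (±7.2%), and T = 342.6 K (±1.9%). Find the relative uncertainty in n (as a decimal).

n is a product of powers, so relative uncertainties combine in quadrature:
  (1·δP/P)² = (1×0.0870)² = 0.00757;  (1·δV/V)² = (1×0.0720)² = 0.00518;  (-1·δT/T)² = (-1×0.0190)² = 0.000361
δn/n = √(0.0131) = 0.115

0.115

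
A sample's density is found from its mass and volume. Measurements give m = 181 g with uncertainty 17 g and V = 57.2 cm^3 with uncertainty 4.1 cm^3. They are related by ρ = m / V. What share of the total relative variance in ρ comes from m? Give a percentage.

(δρ/ρ)² = (1·δm/m)² + (-1·δV/V)²
  m term: (1×0.0939)² = 0.00882
  V term: (-1×0.0717)² = 0.00514
Total = 0.0140. Share from m = 0.00882/0.0140 = 0.632.

63.2%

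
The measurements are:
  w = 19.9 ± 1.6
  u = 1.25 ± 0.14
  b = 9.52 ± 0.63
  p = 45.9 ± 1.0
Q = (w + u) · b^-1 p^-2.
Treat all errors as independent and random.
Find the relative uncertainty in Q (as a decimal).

Let h = w + u = 21.1. δh = √(δw² + δu²) = √(2.56 + 0.0196) = 1.61, so δh/h = 0.0759.
Q is then a monomial in h, b, p:
δQ/Q = √((δh/h)² + (-1·δb/b)² + (-2·δp/p)²) = √(0.00577 + 0.00438 + 0.00190) = 0.110

0.110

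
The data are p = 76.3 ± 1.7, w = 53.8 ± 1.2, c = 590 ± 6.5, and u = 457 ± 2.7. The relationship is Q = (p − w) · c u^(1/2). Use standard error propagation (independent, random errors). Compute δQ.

26400

Let h = p − w = 22.5. δh = √(δp² + δw²) = √(2.89 + 1.44) = 2.08, so δh/h = 0.0925.
Q is then a monomial in h, c, u:
δQ/Q = √((δh/h)² + (1·δc/c)² + (½·δu/u)²) = √(0.00855 + 0.000121 + 8.73e-06) = 0.0932
Q = 2.84e+05, so δQ = 0.0932 × 2.84e+05 = 26400.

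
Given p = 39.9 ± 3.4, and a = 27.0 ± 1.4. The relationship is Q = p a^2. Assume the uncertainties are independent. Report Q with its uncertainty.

29100 ± 3900

Products/powers → add relative errors in quadrature, weighted by exponent:
  (1·δp/p)² = (1×0.0852)² = 0.00726;  (2·δa/a)² = (2×0.0519)² = 0.0108
δQ/Q = √(0.0180) = 0.134
Q = 29100, so δQ = 0.134 × 29100 = 3900.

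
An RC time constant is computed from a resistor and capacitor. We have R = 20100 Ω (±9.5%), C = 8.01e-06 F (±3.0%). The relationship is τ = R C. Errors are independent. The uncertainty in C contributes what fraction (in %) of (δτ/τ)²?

9.07%

(δτ/τ)² = (1·δR/R)² + (1·δC/C)²
  R term: (1×0.0950)² = 0.00903
  C term: (1×0.0300)² = 0.000900
Total = 0.00992. Share from C = 0.000900/0.00992 = 0.0907.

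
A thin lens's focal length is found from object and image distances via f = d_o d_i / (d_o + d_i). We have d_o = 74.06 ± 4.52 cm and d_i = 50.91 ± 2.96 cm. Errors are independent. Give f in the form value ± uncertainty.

30.17 ± 1.28 cm

∂f/∂d_o = (d_i/(d_o+d_i))² = 0.166;  ∂f/∂d_i = (d_o/(d_o+d_i))² = 0.351
δf = √((∂f/∂d_o · δd_o)² + (∂f/∂d_i · δd_i)²) = √(0.563 + 1.08) = 1.28 cm
f = 30.17 cm.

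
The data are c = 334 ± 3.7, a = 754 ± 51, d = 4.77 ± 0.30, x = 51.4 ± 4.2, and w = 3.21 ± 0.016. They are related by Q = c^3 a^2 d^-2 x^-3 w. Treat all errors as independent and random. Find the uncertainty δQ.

6.8e+06

Q is a product of powers, so relative uncertainties combine in quadrature:
  (3·δc/c)² = (3×0.0111)² = 0.00110;  (2·δa/a)² = (2×0.0676)² = 0.0183;  (-2·δd/d)² = (-2×0.0629)² = 0.0158;  (-3·δx/x)² = (-3×0.0817)² = 0.0601;  (1·δw/w)² = (1×0.00498)² = 2.48e-05
δQ/Q = √(0.0953) = 0.309
Q = 2.2e+07, so δQ = 0.309 × 2.2e+07 = 6.8e+06.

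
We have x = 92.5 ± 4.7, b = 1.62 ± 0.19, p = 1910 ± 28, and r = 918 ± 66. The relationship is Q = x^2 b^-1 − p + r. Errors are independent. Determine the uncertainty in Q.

Let w = x^2·b^-1 = 5280. δw/w = √((2·δx/x)² + (-1·δb/b)²) = √(0.0103 + 0.0138) = 0.155, so δw = 820.
Q = w − p + r: δQ = √(δw² + δp² + δr²) = √(6.72e+05 + 784 + 4360) = 823

823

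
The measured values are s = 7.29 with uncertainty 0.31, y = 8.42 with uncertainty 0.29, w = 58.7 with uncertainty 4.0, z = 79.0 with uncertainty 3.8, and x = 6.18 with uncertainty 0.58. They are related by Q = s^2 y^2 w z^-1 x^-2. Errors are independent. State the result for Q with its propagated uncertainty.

73.3 ± 17.1

Q is a product of powers, so relative uncertainties combine in quadrature:
  (2·δs/s)² = (2×0.0425)² = 0.00723;  (2·δy/y)² = (2×0.0344)² = 0.00474;  (1·δw/w)² = (1×0.0681)² = 0.00464;  (-1·δz/z)² = (-1×0.0481)² = 0.00231;  (-2·δx/x)² = (-2×0.0939)² = 0.0352
δQ/Q = √(0.0542) = 0.233
Q = 73.3, so δQ = 0.233 × 73.3 = 17.1.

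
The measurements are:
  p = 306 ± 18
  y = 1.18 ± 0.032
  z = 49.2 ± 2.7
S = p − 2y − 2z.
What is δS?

Absolute uncertainties add in quadrature for a linear combination:
  (δp)² = 324;  (2·δy)² = 0.00410;  (2·δz)² = 29.2
δS = √(353) = 18.8

18.8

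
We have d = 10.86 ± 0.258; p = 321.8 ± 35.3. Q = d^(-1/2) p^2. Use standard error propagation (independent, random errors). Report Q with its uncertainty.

For a monomial Q ∝ d^(-1/2), p^2, fractional errors add in quadrature:
  (−½·δd/d)² = (-0.5×0.0238)² = 0.000141;  (2·δp/p)² = (2×0.110)² = 0.0481
δQ/Q = √(0.0483) = 0.220
Q = 31420, so δQ = 0.220 × 31420 = 6900.

31420 ± 6900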